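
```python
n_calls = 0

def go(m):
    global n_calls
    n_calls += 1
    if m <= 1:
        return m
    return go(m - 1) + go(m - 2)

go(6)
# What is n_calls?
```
Call trace (a repeated sub-call is expanded the first time; later identical calls just restate its return value):
go(m=6)
  go(m=5)
    go(m=4)
      go(m=3)
        go(m=2)
          go(m=1)
          -> return 1
          go(m=0)
          -> return 0
        -> return 1
        go(m=1)
        -> return 1
      -> return 2
      go(m=2) -> return 1  (same call as traced above)
    -> return 3
    go(m=3) -> return 2  (same call as traced above)
  -> return 5
  go(m=4) -> return 3  (same call as traced above)
-> return 8

n_calls is incremented once per call, so count the calls in each subtree. Let C(m) = number of calls made by go(m).
C(0) = C(1) = 1 (base case, no recursion); C(m) = 1 + C(m - 1) + C(m - 2) otherwise.
C(2) = 1 + C(1) + C(0) = 1 + 1 + 1 = 3
C(3) = 1 + C(2) + C(1) = 1 + 3 + 1 = 5
C(4) = 1 + C(3) + C(2) = 1 + 5 + 3 = 9
C(5) = 1 + C(4) + C(3) = 1 + 9 + 5 = 15
C(6) = 1 + C(5) + C(4) = 1 + 15 + 9 = 25
n_calls = C(6) = 25

Final answer: 25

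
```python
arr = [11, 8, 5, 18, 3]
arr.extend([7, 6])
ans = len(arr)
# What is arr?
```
Trace:
  arr=[11, 8, 5, 18, 3]
  arr=[11, 8, 5, 18, 3, 7, 6]
  arr=[11, 8, 5, 18, 3, 7, 6], ans=7

Final answer: [11, 8, 5, 18, 3, 7, 6]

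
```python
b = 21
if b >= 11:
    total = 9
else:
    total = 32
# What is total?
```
Trace:
  b=21
  b=21, total=9

Final answer: 9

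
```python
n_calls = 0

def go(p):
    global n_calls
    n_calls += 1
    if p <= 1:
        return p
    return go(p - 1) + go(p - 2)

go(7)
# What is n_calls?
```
Call trace (a repeated sub-call is expanded the first time; later identical calls just restate its return value):
go(p=7)
  go(p=6)
    go(p=5)
      go(p=4)
        go(p=3)
          go(p=2)
            go(p=1)
            -> return 1
            go(p=0)
            -> return 0
          -> return 1
          go(p=1)
          -> return 1
        -> return 2
        go(p=2) -> return 1  (same call as traced above)
      -> return 3
      go(p=3) -> return 2  (same call as traced above)
    -> return 5
    go(p=4) -> return 3  (same call as traced above)
  -> return 8
  go(p=5) -> return 5  (same call as traced above)
-> return 13

n_calls is incremented once per call, so count the calls in each subtree. Let C(p) = number of calls made by go(p).
C(0) = C(1) = 1 (base case, no recursion); C(p) = 1 + C(p - 1) + C(p - 2) otherwise.
C(2) = 1 + C(1) + C(0) = 1 + 1 + 1 = 3
C(3) = 1 + C(2) + C(1) = 1 + 3 + 1 = 5
C(4) = 1 + C(3) + C(2) = 1 + 5 + 3 = 9
C(5) = 1 + C(4) + C(3) = 1 + 9 + 5 = 15
C(6) = 1 + C(5) + C(4) = 1 + 15 + 9 = 25
C(7) = 1 + C(6) + C(5) = 1 + 25 + 15 = 41
n_calls = C(7) = 41

Final answer: 41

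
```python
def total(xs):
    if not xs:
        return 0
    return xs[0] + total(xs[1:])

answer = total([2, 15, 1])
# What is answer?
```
Call trace:
total(xs=[2, 15, 1])
  total(xs=[15, 1])
    total(xs=[1])
      total(xs=[])
      -> return 0
    -> return 1
  -> return 16
-> return 18

Final answer: 18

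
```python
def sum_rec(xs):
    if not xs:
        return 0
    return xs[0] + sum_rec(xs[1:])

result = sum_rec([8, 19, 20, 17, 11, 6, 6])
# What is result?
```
Call trace:
sum_rec(xs=[8, 19, 20, 17, 11, 6, 6])
  sum_rec(xs=[19, 20, 17, 11, 6, 6])
    sum_rec(xs=[20, 17, 11, 6, 6])
      sum_rec(xs=[17, 11, 6, 6])
        sum_rec(xs=[11, 6, 6])
          sum_rec(xs=[6, 6])
            sum_rec(xs=[6])
              sum_rec(xs=[])
              -> return 0
            -> return 6
          -> return 12
        -> return 23
      -> return 40
    -> return 60
  -> return 79
-> return 87

Final answer: 87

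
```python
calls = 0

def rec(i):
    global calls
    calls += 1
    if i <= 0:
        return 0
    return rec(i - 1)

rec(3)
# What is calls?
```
Call trace:
rec(i=3)
  rec(i=2)
    rec(i=1)
      rec(i=0)
      -> return 0
    -> return 0
  -> return 0
-> return 0

calls is incremented once per call. rec is entered once for each i = 3, 2, 1, 0 (the i <= 0 call returns without recursing), i.e. 3 + 1 calls.
calls = 4

Final answer: 4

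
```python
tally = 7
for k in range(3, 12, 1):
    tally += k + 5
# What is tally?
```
Trace:
  tally=7
  tally=15, k=3
  tally=24, k=4
  tally=34, k=5
  tally=45, k=6
  tally=57, k=7
  tally=70, k=8
  tally=84, k=9
  tally=99, k=10
  tally=115, k=11

Final answer: 115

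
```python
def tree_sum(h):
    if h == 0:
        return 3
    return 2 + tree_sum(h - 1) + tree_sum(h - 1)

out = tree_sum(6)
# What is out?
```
Call trace (a repeated sub-call is expanded the first time; later identical calls just restate its return value):
tree_sum(h=6)
  tree_sum(h=5)
    tree_sum(h=4)
      tree_sum(h=3)
        tree_sum(h=2)
          tree_sum(h=1)
            tree_sum(h=0)
            -> return 3
            tree_sum(h=0)
            -> return 3
          -> return 8
          tree_sum(h=1) -> return 8  (same call as traced above)
        -> return 18
        tree_sum(h=2) -> return 18  (same call as traced above)
      -> return 38
      tree_sum(h=3) -> return 38  (same call as traced above)
    -> return 78
    tree_sum(h=4) -> return 78  (same call as traced above)
  -> return 158
  tree_sum(h=5) -> return 158  (same call as traced above)
-> return 318

Final answer: 318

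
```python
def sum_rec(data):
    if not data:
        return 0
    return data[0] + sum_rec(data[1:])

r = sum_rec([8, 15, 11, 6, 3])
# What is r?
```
Call trace:
sum_rec(data=[8, 15, 11, 6, 3])
  sum_rec(data=[15, 11, 6, 3])
    sum_rec(data=[11, 6, 3])
      sum_rec(data=[6, 3])
        sum_rec(data=[3])
          sum_rec(data=[])
          -> return 0
        -> return 3
      -> return 9
    -> return 20
  -> return 35
-> return 43

Final answer: 43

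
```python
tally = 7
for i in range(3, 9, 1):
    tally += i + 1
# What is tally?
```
Trace:
  tally=7
  tally=11, i=3
  tally=16, i=4
  tally=22, i=5
  tally=29, i=6
  tally=37, i=7
  tally=46, i=8

Final answer: 46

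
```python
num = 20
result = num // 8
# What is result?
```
Trace:
  num=20
  num=20, result=2

Final answer: 2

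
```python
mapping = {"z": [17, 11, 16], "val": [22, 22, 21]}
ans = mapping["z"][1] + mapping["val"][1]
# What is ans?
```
Trace:
  mapping={'z': [17, 11, 16], 'val': [22, 22, 21]}
  mapping={'z': [17, 11, 16], 'val': [22, 22, 21]}, ans=33

Final answer: 33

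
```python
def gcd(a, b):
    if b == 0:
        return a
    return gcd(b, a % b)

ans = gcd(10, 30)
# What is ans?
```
Call trace:
gcd(a=10, b=30)
  gcd(a=30, b=10)
    gcd(a=10, b=0)
    -> return 10
  -> return 10
-> return 10

Final answer: 10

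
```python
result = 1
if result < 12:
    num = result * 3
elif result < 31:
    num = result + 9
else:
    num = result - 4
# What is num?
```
Trace:
  result=1
  result=1, num=3

Final answer: 3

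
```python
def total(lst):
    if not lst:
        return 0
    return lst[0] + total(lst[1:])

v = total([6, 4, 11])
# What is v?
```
Call trace:
total(lst=[6, 4, 11])
  total(lst=[4, 11])
    total(lst=[11])
      total(lst=[])
      -> return 0
    -> return 11
  -> return 15
-> return 21

Final answer: 21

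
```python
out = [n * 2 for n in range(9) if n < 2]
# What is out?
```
Trace:
  n=0
  n=1
  n=2
  n=3
  n=4
  n=5
  n=6
  n=7
  n=8
  out=[0, 2]

Final answer: [0, 2]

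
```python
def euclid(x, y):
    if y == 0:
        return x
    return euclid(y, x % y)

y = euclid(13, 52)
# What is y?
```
Call trace:
euclid(x=13, y=52)
  euclid(x=52, y=13)
    euclid(x=13, y=0)
    -> return 13
  -> return 13
-> return 13

Final answer: 13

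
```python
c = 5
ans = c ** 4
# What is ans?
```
Trace:
  c=5
  c=5, ans=625

Final answer: 625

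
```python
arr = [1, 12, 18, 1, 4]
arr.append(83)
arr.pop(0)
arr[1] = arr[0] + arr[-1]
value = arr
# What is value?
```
Trace:
  arr=[1, 12, 18, 1, 4]
  arr=[1, 12, 18, 1, 4, 83]
  arr=[12, 18, 1, 4, 83]
  arr=[12, 95, 1, 4, 83]
  arr=[12, 95, 1, 4, 83], value=[12, 95, 1, 4, 83]

Final answer: [12, 95, 1, 4, 83]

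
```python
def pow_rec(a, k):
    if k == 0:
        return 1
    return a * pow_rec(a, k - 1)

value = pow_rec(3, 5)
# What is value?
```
Call trace:
pow_rec(a=3, k=5)
  pow_rec(a=3, k=4)
    pow_rec(a=3, k=3)
      pow_rec(a=3, k=2)
        pow_rec(a=3, k=1)
          pow_rec(a=3, k=0)
          -> return 1
        -> return 3
      -> return 9
    -> return 27
  -> return 81
-> return 243

Final answer: 243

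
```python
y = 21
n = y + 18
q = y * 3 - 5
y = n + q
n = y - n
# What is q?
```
Trace:
  y=21
  y=21, n=39
  y=21, n=39, q=58
  y=97, n=39, q=58
  y=97, n=58, q=58

Final answer: 58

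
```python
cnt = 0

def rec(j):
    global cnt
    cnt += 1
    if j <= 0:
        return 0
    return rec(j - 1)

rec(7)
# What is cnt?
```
Call trace:
rec(j=7)
  rec(j=6)
    rec(j=5)
      rec(j=4)
        rec(j=3)
          rec(j=2)
            rec(j=1)
              rec(j=0)
              -> return 0
            -> return 0
          -> return 0
        -> return 0
      -> return 0
    -> return 0
  -> return 0
-> return 0

cnt is incremented once per call. rec is entered once for each j = 7, 6, 5, 4, 3, 2, 1, 0 (the j <= 0 call returns without recursing), i.e. 7 + 1 calls.
cnt = 8

Final answer: 8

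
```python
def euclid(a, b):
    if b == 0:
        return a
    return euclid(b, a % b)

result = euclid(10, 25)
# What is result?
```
Call trace:
euclid(a=10, b=25)
  euclid(a=25, b=10)
    euclid(a=10, b=5)
      euclid(a=5, b=0)
      -> return 5
    -> return 5
  -> return 5
-> return 5

Final answer: 5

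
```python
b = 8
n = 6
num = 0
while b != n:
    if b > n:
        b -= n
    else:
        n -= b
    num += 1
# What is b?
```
Trace:
  b=8
  b=8, n=6
  b=8, n=6, num=0
  b=2, n=6, num=1
  b=2, n=4, num=2
  b=2, n=2, num=3

Final answer: 2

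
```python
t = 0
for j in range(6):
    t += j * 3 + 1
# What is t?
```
Trace:
  t=0
  t=1, j=0
  t=5, j=1
  t=12, j=2
  t=22, j=3
  t=35, j=4
  t=51, j=5

Final answer: 51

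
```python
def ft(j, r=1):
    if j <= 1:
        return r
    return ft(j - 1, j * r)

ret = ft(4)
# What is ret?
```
Call trace:
ft(j=4, r=1)
  ft(j=3, r=4)
    ft(j=2, r=12)
      ft(j=1, r=24)
      -> return 24
    -> return 24
  -> return 24
-> return 24

Final answer: 24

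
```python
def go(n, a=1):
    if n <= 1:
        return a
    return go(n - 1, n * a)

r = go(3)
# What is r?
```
Call trace:
go(n=3, a=1)
  go(n=2, a=3)
    go(n=1, a=6)
    -> return 6
  -> return 6
-> return 6

Final answer: 6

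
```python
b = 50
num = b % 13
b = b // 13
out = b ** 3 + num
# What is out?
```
Trace:
  b=50
  b=50, num=11
  b=3, num=11
  b=3, num=11, out=38

Final answer: 38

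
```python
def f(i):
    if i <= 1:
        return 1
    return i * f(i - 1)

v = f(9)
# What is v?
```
Call trace:
f(i=9)
  f(i=8)
    f(i=7)
      f(i=6)
        f(i=5)
          f(i=4)
            f(i=3)
              f(i=2)
                f(i=1)
                -> return 1
              -> return 2
            -> return 6
          -> return 24
        -> return 120
      -> return 720
    -> return 5040
  -> return 40320
-> return 362880

Final answer: 362880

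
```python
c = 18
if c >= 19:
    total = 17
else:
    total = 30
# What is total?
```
Trace:
  c=18
  c=18, total=30

Final answer: 30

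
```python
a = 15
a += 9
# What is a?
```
Trace:
  a=15
  a=24

Final answer: 24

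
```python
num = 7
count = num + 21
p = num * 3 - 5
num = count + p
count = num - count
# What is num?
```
Trace:
  num=7
  num=7, count=28
  num=7, count=28, p=16
  num=44, count=28, p=16
  num=44, count=16, p=16

Final answer: 44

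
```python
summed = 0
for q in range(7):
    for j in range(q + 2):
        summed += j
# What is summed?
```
Trace:
  summed=0
  summed=0, q=0, j=0
  summed=1, q=0, j=1
  summed=1, q=1, j=0
  summed=2, q=1, j=1
  summed=4, q=1, j=2
  summed=4, q=2, j=0
  summed=5, q=2, j=1
  summed=7, q=2, j=2
  summed=10, q=2, j=3
  summed=10, q=3, j=0
  summed=11, q=3, j=1
  summed=13, q=3, j=2
  summed=16, q=3, j=3
  summed=20, q=3, j=4
  summed=20, q=4, j=0
  summed=21, q=4, j=1
  summed=23, q=4, j=2
  summed=26, q=4, j=3
  summed=30, q=4, j=4
  summed=35, q=4, j=5
  summed=35, q=5, j=0
  summed=36, q=5, j=1
  summed=38, q=5, j=2
  summed=41, q=5, j=3
  summed=45, q=5, j=4
  summed=50, q=5, j=5
  summed=56, q=5, j=6
  summed=56, q=6, j=0
  summed=57, q=6, j=1
  summed=59, q=6, j=2
  summed=62, q=6, j=3
  summed=66, q=6, j=4
  summed=71, q=6, j=5
  summed=77, q=6, j=6
  summed=84, q=6, j=7

Final answer: 84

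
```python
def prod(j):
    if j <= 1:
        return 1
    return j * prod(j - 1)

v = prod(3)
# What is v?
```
Call trace:
prod(j=3)
  prod(j=2)
    prod(j=1)
    -> return 1
  -> return 2
-> return 6

Final answer: 6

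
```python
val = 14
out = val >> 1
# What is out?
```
Trace:
  val=14
  val=14, out=7

Final answer: 7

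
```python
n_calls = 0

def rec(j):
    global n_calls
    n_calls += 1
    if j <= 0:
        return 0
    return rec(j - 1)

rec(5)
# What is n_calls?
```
Call trace:
rec(j=5)
  rec(j=4)
    rec(j=3)
      rec(j=2)
        rec(j=1)
          rec(j=0)
          -> return 0
        -> return 0
      -> return 0
    -> return 0
  -> return 0
-> return 0

n_calls is incremented once per call. rec is entered once for each j = 5, 4, 3, 2, 1, 0 (the j <= 0 call returns without recursing), i.e. 5 + 1 calls.
n_calls = 6

Final answer: 6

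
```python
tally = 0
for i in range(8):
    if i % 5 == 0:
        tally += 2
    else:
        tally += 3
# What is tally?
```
Trace:
  tally=0
  tally=2, i=0
  tally=5, i=1
  tally=8, i=2
  tally=11, i=3
  tally=14, i=4
  tally=16, i=5
  tally=19, i=6
  tally=22, i=7

Final answer: 22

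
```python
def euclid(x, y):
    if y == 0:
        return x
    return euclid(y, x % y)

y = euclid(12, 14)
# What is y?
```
Call trace:
euclid(x=12, y=14)
  euclid(x=14, y=12)
    euclid(x=12, y=2)
      euclid(x=2, y=0)
      -> return 2
    -> return 2
  -> return 2
-> return 2

Final answer: 2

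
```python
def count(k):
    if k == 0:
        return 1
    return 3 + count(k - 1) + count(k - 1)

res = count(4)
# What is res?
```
Call trace (a repeated sub-call is expanded the first time; later identical calls just restate its return value):
count(k=4)
  count(k=3)
    count(k=2)
      count(k=1)
        count(k=0)
        -> return 1
        count(k=0)
        -> return 1
      -> return 5
      count(k=1) -> return 5  (same call as traced above)
    -> return 13
    count(k=2) -> return 13  (same call as traced above)
  -> return 29
  count(k=3) -> return 29  (same call as traced above)
-> return 61

Final answer: 61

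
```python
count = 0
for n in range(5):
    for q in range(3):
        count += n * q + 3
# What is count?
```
Trace:
  count=0
  count=3, n=0, q=0
  count=6, n=0, q=1
  count=9, n=0, q=2
  count=12, n=1, q=0
  count=16, n=1, q=1
  count=21, n=1, q=2
  count=24, n=2, q=0
  count=29, n=2, q=1
  count=36, n=2, q=2
  count=39, n=3, q=0
  count=45, n=3, q=1
  count=54, n=3, q=2
  count=57, n=4, q=0
  count=64, n=4, q=1
  count=75, n=4, q=2

Final answer: 75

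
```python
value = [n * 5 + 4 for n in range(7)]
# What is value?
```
Trace:
  n=0
  n=1
  n=2
  n=3
  n=4
  n=5
  n=6
  value=[4, 9, 14, 19, 24, 29, 34]

Final answer: [4, 9, 14, 19, 24, 29, 34]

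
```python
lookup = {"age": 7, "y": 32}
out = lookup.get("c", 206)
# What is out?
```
Trace:
  lookup={'age': 7, 'y': 32}
  lookup={'age': 7, 'y': 32}, out=206

Final answer: 206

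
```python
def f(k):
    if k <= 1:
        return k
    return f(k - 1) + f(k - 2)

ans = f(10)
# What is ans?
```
Call trace (a repeated sub-call is expanded the first time; later identical calls just restate its return value):
f(k=10)
  f(k=9)
    f(k=8)
      f(k=7)
        f(k=6)
          f(k=5)
            f(k=4)
              f(k=3)
                f(k=2)
                  f(k=1)
                  -> return 1
                  f(k=0)
                  -> return 0
                -> return 1
                f(k=1)
                -> return 1
              -> return 2
              f(k=2) -> return 1  (same call as traced above)
            -> return 3
            f(k=3) -> return 2  (same call as traced above)
          -> return 5
          f(k=4) -> return 3  (same call as traced above)
        -> return 8
        f(k=5) -> return 5  (same call as traced above)
      -> return 13
      f(k=6) -> return 8  (same call as traced above)
    -> return 21
    f(k=7) -> return 13  (same call as traced above)
  -> return 34
  f(k=8) -> return 21  (same call as traced above)
-> return 55

Final answer: 55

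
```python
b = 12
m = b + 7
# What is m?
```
Trace:
  b=12
  b=12, m=19

Final answer: 19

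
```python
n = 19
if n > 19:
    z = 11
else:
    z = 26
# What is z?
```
Trace:
  n=19
  n=19, z=26

Final answer: 26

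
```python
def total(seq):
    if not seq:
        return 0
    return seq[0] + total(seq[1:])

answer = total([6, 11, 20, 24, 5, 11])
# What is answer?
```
Call trace:
total(seq=[6, 11, 20, 24, 5, 11])
  total(seq=[11, 20, 24, 5, 11])
    total(seq=[20, 24, 5, 11])
      total(seq=[24, 5, 11])
        total(seq=[5, 11])
          total(seq=[11])
            total(seq=[])
            -> return 0
          -> return 11
        -> return 16
      -> return 40
    -> return 60
  -> return 71
-> return 77

Final answer: 77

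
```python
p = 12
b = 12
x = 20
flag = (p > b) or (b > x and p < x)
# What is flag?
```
Trace:
  p=12
  p=12, b=12
  p=12, b=12, x=20
  p=12, b=12, x=20, flag=False

Final answer: False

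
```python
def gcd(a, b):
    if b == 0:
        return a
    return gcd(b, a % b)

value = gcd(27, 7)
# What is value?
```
Call trace:
gcd(a=27, b=7)
  gcd(a=7, b=6)
    gcd(a=6, b=1)
      gcd(a=1, b=0)
      -> return 1
    -> return 1
  -> return 1
-> return 1

Final answer: 1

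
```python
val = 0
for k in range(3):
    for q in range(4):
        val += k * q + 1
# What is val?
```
Trace:
  val=0
  val=1, k=0, q=0
  val=2, k=0, q=1
  val=3, k=0, q=2
  val=4, k=0, q=3
  val=5, k=1, q=0
  val=7, k=1, q=1
  val=10, k=1, q=2
  val=14, k=1, q=3
  val=15, k=2, q=0
  val=18, k=2, q=1
  val=23, k=2, q=2
  val=30, k=2, q=3

Final answer: 30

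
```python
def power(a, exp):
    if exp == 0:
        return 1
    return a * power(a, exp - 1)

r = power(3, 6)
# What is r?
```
Call trace:
power(a=3, exp=6)
  power(a=3, exp=5)
    power(a=3, exp=4)
      power(a=3, exp=3)
        power(a=3, exp=2)
          power(a=3, exp=1)
            power(a=3, exp=0)
            -> return 1
          -> return 3
        -> return 9
      -> return 27
    -> return 81
  -> return 243
-> return 729

Final answer: 729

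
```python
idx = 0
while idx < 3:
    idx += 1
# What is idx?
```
Trace:
  idx=0
  idx=1
  idx=2
  idx=3

Final answer: 3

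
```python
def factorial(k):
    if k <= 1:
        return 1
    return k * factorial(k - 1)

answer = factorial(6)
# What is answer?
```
Call trace:
factorial(k=6)
  factorial(k=5)
    factorial(k=4)
      factorial(k=3)
        factorial(k=2)
          factorial(k=1)
          -> return 1
        -> return 2
      -> return 6
    -> return 24
  -> return 120
-> return 720

Final answer: 720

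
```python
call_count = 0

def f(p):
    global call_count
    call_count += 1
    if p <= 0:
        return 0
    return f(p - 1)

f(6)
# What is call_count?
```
Call trace:
f(p=6)
  f(p=5)
    f(p=4)
      f(p=3)
        f(p=2)
          f(p=1)
            f(p=0)
            -> return 0
          -> return 0
        -> return 0
      -> return 0
    -> return 0
  -> return 0
-> return 0

call_count is incremented once per call. f is entered once for each p = 6, 5, 4, 3, 2, 1, 0 (the p <= 0 call returns without recursing), i.e. 6 + 1 calls.
call_count = 7

Final answer: 7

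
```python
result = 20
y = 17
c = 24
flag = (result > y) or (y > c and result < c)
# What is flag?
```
Trace:
  result=20
  result=20, y=17
  result=20, y=17, c=24
  result=20, y=17, c=24, flag=True

Final answer: True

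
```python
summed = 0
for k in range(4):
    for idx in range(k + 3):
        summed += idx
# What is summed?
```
Trace:
  summed=0
  summed=0, k=0, idx=0
  summed=1, k=0, idx=1
  summed=3, k=0, idx=2
  summed=3, k=1, idx=0
  summed=4, k=1, idx=1
  summed=6, k=1, idx=2
  summed=9, k=1, idx=3
  summed=9, k=2, idx=0
  summed=10, k=2, idx=1
  summed=12, k=2, idx=2
  summed=15, k=2, idx=3
  summed=19, k=2, idx=4
  summed=19, k=3, idx=0
  summed=20, k=3, idx=1
  summed=22, k=3, idx=2
  summed=25, k=3, idx=3
  summed=29, k=3, idx=4
  summed=34, k=3, idx=5

Final answer: 34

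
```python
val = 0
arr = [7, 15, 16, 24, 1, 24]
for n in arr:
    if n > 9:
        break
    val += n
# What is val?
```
Trace:
  val=0
  val=7, n=7
  val=7, n=15

Final answer: 7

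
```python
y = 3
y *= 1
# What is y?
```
Trace:
  y=3
  y=3

Final answer: 3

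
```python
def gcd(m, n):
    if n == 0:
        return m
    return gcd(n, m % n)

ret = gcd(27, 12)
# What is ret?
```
Call trace:
gcd(m=27, n=12)
  gcd(m=12, n=3)
    gcd(m=3, n=0)
    -> return 3
  -> return 3
-> return 3

Final answer: 3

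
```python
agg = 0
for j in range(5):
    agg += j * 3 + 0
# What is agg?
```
Trace:
  agg=0
  agg=0, j=0
  agg=3, j=1
  agg=9, j=2
  agg=18, j=3
  agg=30, j=4

Final answer: 30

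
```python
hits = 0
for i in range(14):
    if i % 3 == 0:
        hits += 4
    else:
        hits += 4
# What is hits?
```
Trace:
  hits=0
  hits=4, i=0
  hits=8, i=1
  hits=12, i=2
  hits=16, i=3
  hits=20, i=4
  hits=24, i=5
  hits=28, i=6
  hits=32, i=7
  hits=36, i=8
  hits=40, i=9
  hits=44, i=10
  hits=48, i=11
  hits=52, i=12
  hits=56, i=13

Final answer: 56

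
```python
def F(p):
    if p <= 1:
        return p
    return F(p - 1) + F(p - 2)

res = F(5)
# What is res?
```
Call trace (a repeated sub-call is expanded the first time; later identical calls just restate its return value):
F(p=5)
  F(p=4)
    F(p=3)
      F(p=2)
        F(p=1)
        -> return 1
        F(p=0)
        -> return 0
      -> return 1
      F(p=1)
      -> return 1
    -> return 2
    F(p=2) -> return 1  (same call as traced above)
  -> return 3
  F(p=3) -> return 2  (same call as traced above)
-> return 5

Final answer: 5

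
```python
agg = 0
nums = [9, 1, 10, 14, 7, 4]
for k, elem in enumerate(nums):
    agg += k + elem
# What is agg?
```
Trace:
  agg=0
  agg=9, k=0, elem=9
  agg=11, k=1, elem=1
  agg=23, k=2, elem=10
  agg=40, k=3, elem=14
  agg=51, k=4, elem=7
  agg=60, k=5, elem=4

Final answer: 60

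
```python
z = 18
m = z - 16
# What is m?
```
Trace:
  z=18
  z=18, m=2

Final answer: 2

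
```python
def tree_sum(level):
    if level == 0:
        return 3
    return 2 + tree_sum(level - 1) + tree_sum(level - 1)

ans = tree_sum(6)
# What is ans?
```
Call trace (a repeated sub-call is expanded the first time; later identical calls just restate its return value):
tree_sum(level=6)
  tree_sum(level=5)
    tree_sum(level=4)
      tree_sum(level=3)
        tree_sum(level=2)
          tree_sum(level=1)
            tree_sum(level=0)
            -> return 3
            tree_sum(level=0)
            -> return 3
          -> return 8
          tree_sum(level=1) -> return 8  (same call as traced above)
        -> return 18
        tree_sum(level=2) -> return 18  (same call as traced above)
      -> return 38
      tree_sum(level=3) -> return 38  (same call as traced above)
    -> return 78
    tree_sum(level=4) -> return 78  (same call as traced above)
  -> return 158
  tree_sum(level=5) -> return 158  (same call as traced above)
-> return 318

Final answer: 318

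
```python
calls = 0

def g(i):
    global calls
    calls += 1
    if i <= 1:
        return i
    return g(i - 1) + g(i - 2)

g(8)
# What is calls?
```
Call trace (a repeated sub-call is expanded the first time; later identical calls just restate its return value):
g(i=8)
  g(i=7)
    g(i=6)
      g(i=5)
        g(i=4)
          g(i=3)
            g(i=2)
              g(i=1)
              -> return 1
              g(i=0)
              -> return 0
            -> return 1
            g(i=1)
            -> return 1
          -> return 2
          g(i=2) -> return 1  (same call as traced above)
        -> return 3
        g(i=3) -> return 2  (same call as traced above)
      -> return 5
      g(i=4) -> return 3  (same call as traced above)
    -> return 8
    g(i=5) -> return 5  (same call as traced above)
  -> return 13
  g(i=6) -> return 8  (same call as traced above)
-> return 21

calls is incremented once per call, so count the calls in each subtree. Let C(i) = number of calls made by g(i).
C(0) = C(1) = 1 (base case, no recursion); C(i) = 1 + C(i - 1) + C(i - 2) otherwise.
C(2) = 1 + C(1) + C(0) = 1 + 1 + 1 = 3
C(3) = 1 + C(2) + C(1) = 1 + 3 + 1 = 5
C(4) = 1 + C(3) + C(2) = 1 + 5 + 3 = 9
C(5) = 1 + C(4) + C(3) = 1 + 9 + 5 = 15
C(6) = 1 + C(5) + C(4) = 1 + 15 + 9 = 25
C(7) = 1 + C(6) + C(5) = 1 + 25 + 15 = 41
C(8) = 1 + C(7) + C(6) = 1 + 41 + 25 = 67
calls = C(8) = 67

Final answer: 67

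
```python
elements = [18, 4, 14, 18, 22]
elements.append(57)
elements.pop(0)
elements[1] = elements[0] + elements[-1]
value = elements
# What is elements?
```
Trace:
  elements=[18, 4, 14, 18, 22]
  elements=[18, 4, 14, 18, 22, 57]
  elements=[4, 14, 18, 22, 57]
  elements=[4, 61, 18, 22, 57]
  elements=[4, 61, 18, 22, 57], value=[4, 61, 18, 22, 57]

Final answer: [4, 61, 18, 22, 57]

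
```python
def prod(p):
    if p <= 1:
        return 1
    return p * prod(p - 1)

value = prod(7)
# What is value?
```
Call trace:
prod(p=7)
  prod(p=6)
    prod(p=5)
      prod(p=4)
        prod(p=3)
          prod(p=2)
            prod(p=1)
            -> return 1
          -> return 2
        -> return 6
      -> return 24
    -> return 120
  -> return 720
-> return 5040

Final answer: 5040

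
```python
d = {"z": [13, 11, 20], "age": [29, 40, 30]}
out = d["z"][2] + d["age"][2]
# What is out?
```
Trace:
  d={'z': [13, 11, 20], 'age': [29, 40, 30]}
  d={'z': [13, 11, 20], 'age': [29, 40, 30]}, out=50

Final answer: 50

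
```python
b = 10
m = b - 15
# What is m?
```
Trace:
  b=10
  b=10, m=-5

Final answer: -5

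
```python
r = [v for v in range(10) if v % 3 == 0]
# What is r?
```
Trace:
  v=0
  v=1
  v=2
  v=3
  v=4
  v=5
  v=6
  v=7
  v=8
  v=9
  r=[0, 3, 6, 9]

Final answer: [0, 3, 6, 9]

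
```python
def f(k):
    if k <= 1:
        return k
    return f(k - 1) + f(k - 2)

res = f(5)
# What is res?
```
Call trace (a repeated sub-call is expanded the first time; later identical calls just restate its return value):
f(k=5)
  f(k=4)
    f(k=3)
      f(k=2)
        f(k=1)
        -> return 1
        f(k=0)
        -> return 0
      -> return 1
      f(k=1)
      -> return 1
    -> return 2
    f(k=2) -> return 1  (same call as traced above)
  -> return 3
  f(k=3) -> return 2  (same call as traced above)
-> return 5

Final answer: 5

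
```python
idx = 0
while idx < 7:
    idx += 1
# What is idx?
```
Trace:
  idx=0
  idx=1
  idx=2
  idx=3
  idx=4
  idx=5
  idx=6
  idx=7

Final answer: 7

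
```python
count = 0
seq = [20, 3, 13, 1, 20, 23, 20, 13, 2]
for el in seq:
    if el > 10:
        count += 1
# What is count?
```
Trace:
  count=0
  count=1, el=20
  count=1, el=3
  count=2, el=13
  count=2, el=1
  count=3, el=20
  count=4, el=23
  count=5, el=20
  count=6, el=13
  count=6, el=2

Final answer: 6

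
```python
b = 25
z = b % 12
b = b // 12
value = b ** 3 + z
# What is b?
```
Trace:
  b=25
  b=25, z=1
  b=2, z=1
  b=2, z=1, value=9

Final answer: 2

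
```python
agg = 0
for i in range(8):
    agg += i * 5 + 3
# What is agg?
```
Trace:
  agg=0
  agg=3, i=0
  agg=11, i=1
  agg=24, i=2
  agg=42, i=3
  agg=65, i=4
  agg=93, i=5
  agg=126, i=6
  agg=164, i=7

Final answer: 164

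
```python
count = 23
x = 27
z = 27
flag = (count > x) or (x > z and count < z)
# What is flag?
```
Trace:
  count=23
  count=23, x=27
  count=23, x=27, z=27
  count=23, x=27, z=27, flag=False

Final answer: False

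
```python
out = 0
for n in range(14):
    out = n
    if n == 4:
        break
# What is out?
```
Trace:
  out=0
  out=0, n=0
  out=1, n=1
  out=2, n=2
  out=3, n=3
  out=4, n=4

Final answer: 4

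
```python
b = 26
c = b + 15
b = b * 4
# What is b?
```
Trace:
  b=26
  b=26, c=41
  b=104, c=41

Final answer: 104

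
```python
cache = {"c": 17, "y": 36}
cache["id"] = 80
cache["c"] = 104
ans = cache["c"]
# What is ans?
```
Trace:
  cache={'c': 17, 'y': 36}
  cache={'c': 17, 'y': 36, 'id': 80}
  cache={'c': 104, 'y': 36, 'id': 80}
  cache={'c': 104, 'y': 36, 'id': 80}, ans=104

Final answer: 104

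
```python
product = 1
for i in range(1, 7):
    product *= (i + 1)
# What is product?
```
Trace:
  product=1
  product=2, i=1
  product=6, i=2
  product=24, i=3
  product=120, i=4
  product=720, i=5
  product=5040, i=6

Final answer: 5040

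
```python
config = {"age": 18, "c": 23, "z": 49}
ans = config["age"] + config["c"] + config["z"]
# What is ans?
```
Trace:
  config={'age': 18, 'c': 23, 'z': 49}
  config={'age': 18, 'c': 23, 'z': 49}, ans=90

Final answer: 90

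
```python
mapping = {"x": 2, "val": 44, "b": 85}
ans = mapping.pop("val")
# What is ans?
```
Trace:
  mapping={'x': 2, 'val': 44, 'b': 85}
  mapping={'x': 2, 'b': 85}, ans=44

Final answer: 44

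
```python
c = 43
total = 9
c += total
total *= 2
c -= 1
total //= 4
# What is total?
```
Trace:
  c=43
  c=43, total=9
  c=52, total=9
  c=52, total=18
  c=51, total=18
  c=51, total=4

Final answer: 4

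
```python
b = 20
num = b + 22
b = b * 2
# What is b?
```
Trace:
  b=20
  b=20, num=42
  b=40, num=42

Final answer: 40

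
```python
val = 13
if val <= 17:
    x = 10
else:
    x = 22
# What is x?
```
Trace:
  val=13
  val=13, x=10

Final answer: 10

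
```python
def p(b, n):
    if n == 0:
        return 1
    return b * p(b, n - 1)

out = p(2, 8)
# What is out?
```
Call trace:
p(b=2, n=8)
  p(b=2, n=7)
    p(b=2, n=6)
      p(b=2, n=5)
        p(b=2, n=4)
          p(b=2, n=3)
            p(b=2, n=2)
              p(b=2, n=1)
                p(b=2, n=0)
                -> return 1
              -> return 2
            -> return 4
          -> return 8
        -> return 16
      -> return 32
    -> return 64
  -> return 128
-> return 256

Final answer: 256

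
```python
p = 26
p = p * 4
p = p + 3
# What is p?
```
Trace:
  p=26
  p=104
  p=107

Final answer: 107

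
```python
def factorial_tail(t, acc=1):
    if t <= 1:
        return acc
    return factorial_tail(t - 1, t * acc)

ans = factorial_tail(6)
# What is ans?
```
Call trace:
factorial_tail(t=6, acc=1)
  factorial_tail(t=5, acc=6)
    factorial_tail(t=4, acc=30)
      factorial_tail(t=3, acc=120)
        factorial_tail(t=2, acc=360)
          factorial_tail(t=1, acc=720)
          -> return 720
        -> return 720
      -> return 720
    -> return 720
  -> return 720
-> return 720

Final answer: 720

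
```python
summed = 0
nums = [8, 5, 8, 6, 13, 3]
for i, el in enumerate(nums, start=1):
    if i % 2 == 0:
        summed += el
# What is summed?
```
Trace:
  summed=0
  summed=0, i=1, el=8
  summed=5, i=2, el=5
  summed=5, i=3, el=8
  summed=11, i=4, el=6
  summed=11, i=5, el=13
  summed=14, i=6, el=3

Final answer: 14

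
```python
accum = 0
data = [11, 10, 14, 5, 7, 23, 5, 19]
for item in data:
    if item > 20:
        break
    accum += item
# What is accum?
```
Trace:
  accum=0
  accum=11, item=11
  accum=21, item=10
  accum=35, item=14
  accum=40, item=5
  accum=47, item=7
  accum=47, item=23

Final answer: 47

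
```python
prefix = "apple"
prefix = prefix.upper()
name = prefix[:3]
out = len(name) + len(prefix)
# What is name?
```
Trace:
  prefix='apple'
  prefix='APPLE'
  prefix='APPLE', name='APP'
  prefix='APPLE', name='APP', out=8

Final answer: 'APP'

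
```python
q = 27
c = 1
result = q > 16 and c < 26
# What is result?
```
Trace:
  q=27
  q=27, c=1
  q=27, c=1, result=True

Final answer: True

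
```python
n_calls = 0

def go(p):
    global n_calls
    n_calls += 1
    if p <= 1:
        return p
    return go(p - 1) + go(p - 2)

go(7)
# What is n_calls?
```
Call trace (a repeated sub-call is expanded the first time; later identical calls just restate its return value):
go(p=7)
  go(p=6)
    go(p=5)
      go(p=4)
        go(p=3)
          go(p=2)
            go(p=1)
            -> return 1
            go(p=0)
            -> return 0
          -> return 1
          go(p=1)
          -> return 1
        -> return 2
        go(p=2) -> return 1  (same call as traced above)
      -> return 3
      go(p=3) -> return 2  (same call as traced above)
    -> return 5
    go(p=4) -> return 3  (same call as traced above)
  -> return 8
  go(p=5) -> return 5  (same call as traced above)
-> return 13

n_calls is incremented once per call, so count the calls in each subtree. Let C(p) = number of calls made by go(p).
C(0) = C(1) = 1 (base case, no recursion); C(p) = 1 + C(p - 1) + C(p - 2) otherwise.
C(2) = 1 + C(1) + C(0) = 1 + 1 + 1 = 3
C(3) = 1 + C(2) + C(1) = 1 + 3 + 1 = 5
C(4) = 1 + C(3) + C(2) = 1 + 5 + 3 = 9
C(5) = 1 + C(4) + C(3) = 1 + 9 + 5 = 15
C(6) = 1 + C(5) + C(4) = 1 + 15 + 9 = 25
C(7) = 1 + C(6) + C(5) = 1 + 25 + 15 = 41
n_calls = C(7) = 41

Final answer: 41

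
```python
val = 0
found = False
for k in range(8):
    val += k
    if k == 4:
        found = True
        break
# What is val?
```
Trace:
  val=0
  val=0, found=False
  val=0, found=False, k=0
  val=1, found=False, k=1
  val=3, found=False, k=2
  val=6, found=False, k=3
  val=10, found=True, k=4

Final answer: 10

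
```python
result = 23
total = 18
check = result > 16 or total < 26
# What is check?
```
Trace:
  result=23
  result=23, total=18
  result=23, total=18, check=True

Final answer: True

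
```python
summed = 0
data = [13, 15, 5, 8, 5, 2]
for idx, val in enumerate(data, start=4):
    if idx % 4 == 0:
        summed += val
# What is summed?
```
Trace:
  summed=0
  summed=13, idx=4, val=13
  summed=13, idx=5, val=15
  summed=13, idx=6, val=5
  summed=13, idx=7, val=8
  summed=18, idx=8, val=5
  summed=18, idx=9, val=2

Final answer: 18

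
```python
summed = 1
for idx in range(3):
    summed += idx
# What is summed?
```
Trace:
  summed=1
  summed=1, idx=0
  summed=2, idx=1
  summed=4, idx=2

Final answer: 4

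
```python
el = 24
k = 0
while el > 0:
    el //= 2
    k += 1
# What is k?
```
Trace:
  el=24
  el=24, k=0
  el=12, k=1
  el=6, k=2
  el=3, k=3
  el=1, k=4
  el=0, k=5

Final answer: 5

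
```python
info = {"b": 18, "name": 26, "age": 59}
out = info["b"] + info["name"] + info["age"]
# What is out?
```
Trace:
  info={'b': 18, 'name': 26, 'age': 59}
  info={'b': 18, 'name': 26, 'age': 59}, out=103

Final answer: 103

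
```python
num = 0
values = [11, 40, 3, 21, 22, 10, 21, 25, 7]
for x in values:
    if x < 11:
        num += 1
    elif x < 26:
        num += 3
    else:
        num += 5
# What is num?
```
Trace:
  num=0
  num=3, x=11
  num=8, x=40
  num=9, x=3
  num=12, x=21
  num=15, x=22
  num=16, x=10
  num=19, x=21
  num=22, x=25
  num=23, x=7

Final answer: 23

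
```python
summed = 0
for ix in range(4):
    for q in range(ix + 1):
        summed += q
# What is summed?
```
Trace:
  summed=0
  summed=0, ix=0, q=0
  summed=0, ix=1, q=0
  summed=1, ix=1, q=1
  summed=1, ix=2, q=0
  summed=2, ix=2, q=1
  summed=4, ix=2, q=2
  summed=4, ix=3, q=0
  summed=5, ix=3, q=1
  summed=7, ix=3, q=2
  summed=10, ix=3, q=3

Final answer: 10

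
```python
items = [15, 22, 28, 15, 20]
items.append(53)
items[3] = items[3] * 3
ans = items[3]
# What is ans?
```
Trace:
  items=[15, 22, 28, 15, 20]
  items=[15, 22, 28, 15, 20, 53]
  items=[15, 22, 28, 45, 20, 53]
  items=[15, 22, 28, 45, 20, 53], ans=45

Final answer: 45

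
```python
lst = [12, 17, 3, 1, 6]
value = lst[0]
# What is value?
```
Trace:
  lst=[12, 17, 3, 1, 6]
  lst=[12, 17, 3, 1, 6], value=12

Final answer: 12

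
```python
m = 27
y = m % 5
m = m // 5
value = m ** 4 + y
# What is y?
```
Trace:
  m=27
  m=27, y=2
  m=5, y=2
  m=5, y=2, value=627

Final answer: 2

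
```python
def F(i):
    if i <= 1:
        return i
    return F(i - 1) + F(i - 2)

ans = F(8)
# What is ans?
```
Call trace (a repeated sub-call is expanded the first time; later identical calls just restate its return value):
F(i=8)
  F(i=7)
    F(i=6)
      F(i=5)
        F(i=4)
          F(i=3)
            F(i=2)
              F(i=1)
              -> return 1
              F(i=0)
              -> return 0
            -> return 1
            F(i=1)
            -> return 1
          -> return 2
          F(i=2) -> return 1  (same call as traced above)
        -> return 3
        F(i=3) -> return 2  (same call as traced above)
      -> return 5
      F(i=4) -> return 3  (same call as traced above)
    -> return 8
    F(i=5) -> return 5  (same call as traced above)
  -> return 13
  F(i=6) -> return 8  (same call as traced above)
-> return 21

Final answer: 21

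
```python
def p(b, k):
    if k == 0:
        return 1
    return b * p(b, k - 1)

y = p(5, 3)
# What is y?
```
Call trace:
p(b=5, k=3)
  p(b=5, k=2)
    p(b=5, k=1)
      p(b=5, k=0)
      -> return 1
    -> return 5
  -> return 25
-> return 125

Final answer: 125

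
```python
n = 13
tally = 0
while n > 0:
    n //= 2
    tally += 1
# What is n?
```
Trace:
  n=13
  n=13, tally=0
  n=6, tally=1
  n=3, tally=2
  n=1, tally=3
  n=0, tally=4

Final answer: 0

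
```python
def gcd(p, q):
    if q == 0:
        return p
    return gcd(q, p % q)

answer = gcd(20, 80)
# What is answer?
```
Call trace:
gcd(p=20, q=80)
  gcd(p=80, q=20)
    gcd(p=20, q=0)
    -> return 20
  -> return 20
-> return 20

Final answer: 20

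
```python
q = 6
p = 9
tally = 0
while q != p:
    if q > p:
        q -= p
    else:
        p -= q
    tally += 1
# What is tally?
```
Trace:
  q=6
  q=6, p=9
  q=6, p=9, tally=0
  q=6, p=3, tally=1
  q=3, p=3, tally=2

Final answer: 2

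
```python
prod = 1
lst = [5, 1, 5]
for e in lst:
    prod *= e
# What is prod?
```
Trace:
  prod=1
  prod=5, e=5
  prod=5, e=1
  prod=25, e=5

Final answer: 25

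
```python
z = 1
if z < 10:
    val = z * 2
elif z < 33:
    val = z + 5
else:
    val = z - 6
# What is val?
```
Trace:
  z=1
  z=1, val=2

Final answer: 2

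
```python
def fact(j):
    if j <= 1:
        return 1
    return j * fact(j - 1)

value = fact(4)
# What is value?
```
Call trace:
fact(j=4)
  fact(j=3)
    fact(j=2)
      fact(j=1)
      -> return 1
    -> return 2
  -> return 6
-> return 24

Final answer: 24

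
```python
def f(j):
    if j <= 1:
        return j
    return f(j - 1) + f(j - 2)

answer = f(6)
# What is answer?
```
Call trace (a repeated sub-call is expanded the first time; later identical calls just restate its return value):
f(j=6)
  f(j=5)
    f(j=4)
      f(j=3)
        f(j=2)
          f(j=1)
          -> return 1
          f(j=0)
          -> return 0
        -> return 1
        f(j=1)
        -> return 1
      -> return 2
      f(j=2) -> return 1  (same call as traced above)
    -> return 3
    f(j=3) -> return 2  (same call as traced above)
  -> return 5
  f(j=4) -> return 3  (same call as traced above)
-> return 8

Final answer: 8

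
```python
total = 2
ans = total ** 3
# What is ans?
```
Trace:
  total=2
  total=2, ans=8

Final answer: 8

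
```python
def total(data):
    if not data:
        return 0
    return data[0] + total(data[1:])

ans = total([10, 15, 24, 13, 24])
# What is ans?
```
Call trace:
total(data=[10, 15, 24, 13, 24])
  total(data=[15, 24, 13, 24])
    total(data=[24, 13, 24])
      total(data=[13, 24])
        total(data=[24])
          total(data=[])
          -> return 0
        -> return 24
      -> return 37
    -> return 61
  -> return 76
-> return 86

Final answer: 86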